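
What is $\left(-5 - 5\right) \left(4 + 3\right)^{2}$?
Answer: $-490$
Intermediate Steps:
$\left(-5 - 5\right) \left(4 + 3\right)^{2} = - 10 \cdot 7^{2} = \left(-10\right) 49 = -490$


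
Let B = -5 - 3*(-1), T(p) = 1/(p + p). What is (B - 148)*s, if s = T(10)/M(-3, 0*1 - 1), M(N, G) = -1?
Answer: 15/2 ≈ 7.5000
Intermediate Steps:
T(p) = 1/(2*p)
B = -2 (B = -5 + 3 = -2)
s = -1/20 (s = ((1/2)/10)/(-1) = ((1/2)*(1/10))*(-1) = (1/20)*(-1) = -1/20 ≈ -0.050000)
(B - 148)*s = (-2 - 148)*(-1/20) = -150*(-1/20) = 15/2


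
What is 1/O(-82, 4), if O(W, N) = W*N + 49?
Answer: -1/279 ≈ -0.0035842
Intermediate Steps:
O(W, N) = 49 + N*W (O(W, N) = N*W + 49 = 49 + N*W)
1/O(-82, 4) = 1/(49 + 4*(-82)) = 1/(49 - 328) = 1/(-279) = -1/279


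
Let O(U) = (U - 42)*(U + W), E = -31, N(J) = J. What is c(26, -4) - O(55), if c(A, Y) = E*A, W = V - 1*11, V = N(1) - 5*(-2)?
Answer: -1521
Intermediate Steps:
V = 11 (V = 1 - 5*(-2) = 1 - 1*(-10) = 1 + 10 = 11)
W = 0 (W = 11 - 1*11 = 11 - 11 = 0)
c(A, Y) = -31*A
O(U) = U*(-42 + U) (O(U) = (U - 42)*(U + 0) = (-42 + U)*U = U*(-42 + U))
c(26, -4) - O(55) = -31*26 - 55*(-42 + 55) = -806 - 55*13 = -806 - 1*715 = -806 - 715 = -1521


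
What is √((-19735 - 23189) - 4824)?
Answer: 2*I*√11937 ≈ 218.51*I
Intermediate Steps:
√((-19735 - 23189) - 4824) = √(-42924 - 4824) = √(-47748) = 2*I*√11937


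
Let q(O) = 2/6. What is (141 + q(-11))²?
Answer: 179776/9 ≈ 19975.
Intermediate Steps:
q(O) = ⅓ (q(O) = 2*(⅙) = ⅓)
(141 + q(-11))² = (141 + ⅓)² = (424/3)² = 179776/9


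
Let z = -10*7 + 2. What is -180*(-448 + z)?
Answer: 92880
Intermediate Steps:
z = -68 (z = -70 + 2 = -68)
-180*(-448 + z) = -180*(-448 - 68) = -180*(-516) = 92880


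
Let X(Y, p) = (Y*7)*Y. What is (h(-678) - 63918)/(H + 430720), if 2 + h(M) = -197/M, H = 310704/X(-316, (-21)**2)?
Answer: -1893288114781/12757847392002 ≈ -0.14840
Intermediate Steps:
X(Y, p) = 7*Y**2 (X(Y, p) = (7*Y)*Y = 7*Y**2)
H = 19419/43687 (H = 310704/((7*(-316)**2)) = 310704/((7*99856)) = 310704/698992 = 310704*(1/698992) = 19419/43687 ≈ 0.44450)
h(M) = -2 - 197/M
(h(-678) - 63918)/(H + 430720) = ((-2 - 197/(-678)) - 63918)/(19419/43687 + 430720) = ((-2 - 197*(-1/678)) - 63918)/(18816884059/43687) = ((-2 + 197/678) - 63918)*(43687/18816884059) = (-1159/678 - 63918)*(43687/18816884059) = -43337563/678*43687/18816884059 = -1893288114781/12757847392002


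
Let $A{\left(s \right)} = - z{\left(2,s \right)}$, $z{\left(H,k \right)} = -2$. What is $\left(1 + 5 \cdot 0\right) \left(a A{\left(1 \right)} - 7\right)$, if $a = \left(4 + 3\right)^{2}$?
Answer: $91$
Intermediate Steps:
$a = 49$ ($a = 7^{2} = 49$)
$A{\left(s \right)} = 2$ ($A{\left(s \right)} = \left(-1\right) \left(-2\right) = 2$)
$\left(1 + 5 \cdot 0\right) \left(a A{\left(1 \right)} - 7\right) = \left(1 + 5 \cdot 0\right) \left(49 \cdot 2 - 7\right) = \left(1 + 0\right) \left(98 - 7\right) = 1 \cdot 91 = 91$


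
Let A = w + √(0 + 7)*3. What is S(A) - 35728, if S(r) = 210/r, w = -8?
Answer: -37408 - 630*√7 ≈ -39075.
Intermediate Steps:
A = -8 + 3*√7 (A = -8 + √(0 + 7)*3 = -8 + √7*3 = -8 + 3*√7 ≈ -0.062746)
S(A) - 35728 = 210/(-8 + 3*√7) - 35728 = -35728 + 210/(-8 + 3*√7)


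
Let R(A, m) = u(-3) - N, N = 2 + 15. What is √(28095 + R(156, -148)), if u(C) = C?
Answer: 5*√1123 ≈ 167.56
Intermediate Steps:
N = 17
R(A, m) = -20 (R(A, m) = -3 - 1*17 = -3 - 17 = -20)
√(28095 + R(156, -148)) = √(28095 - 20) = √28075 = 5*√1123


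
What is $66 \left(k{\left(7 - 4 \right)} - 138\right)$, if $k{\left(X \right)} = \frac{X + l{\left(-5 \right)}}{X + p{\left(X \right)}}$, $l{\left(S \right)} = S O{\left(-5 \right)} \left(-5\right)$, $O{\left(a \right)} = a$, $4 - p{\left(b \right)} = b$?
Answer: $-11121$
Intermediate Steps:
$p{\left(b \right)} = 4 - b$
$l{\left(S \right)} = 25 S$ ($l{\left(S \right)} = S \left(-5\right) \left(-5\right) = - 5 S \left(-5\right) = 25 S$)
$k{\left(X \right)} = - \frac{125}{4} + \frac{X}{4}$ ($k{\left(X \right)} = \frac{X + 25 \left(-5\right)}{X - \left(-4 + X\right)} = \frac{X - 125}{4} = \left(-125 + X\right) \frac{1}{4} = - \frac{125}{4} + \frac{X}{4}$)
$66 \left(k{\left(7 - 4 \right)} - 138\right) = 66 \left(\left(- \frac{125}{4} + \frac{7 - 4}{4}\right) - 138\right) = 66 \left(\left(- \frac{125}{4} + \frac{1}{4} \cdot 3\right) - 138\right) = 66 \left(\left(- \frac{125}{4} + \frac{3}{4}\right) - 138\right) = 66 \left(- \frac{61}{2} - 138\right) = 66 \left(- \frac{337}{2}\right) = -11121$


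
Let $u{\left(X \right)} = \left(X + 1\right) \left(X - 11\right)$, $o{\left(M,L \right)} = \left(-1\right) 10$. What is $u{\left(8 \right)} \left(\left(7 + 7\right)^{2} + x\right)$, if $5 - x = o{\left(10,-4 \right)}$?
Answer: $-5697$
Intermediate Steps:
$o{\left(M,L \right)} = -10$
$x = 15$ ($x = 5 - -10 = 5 + 10 = 15$)
$u{\left(X \right)} = \left(1 + X\right) \left(-11 + X\right)$
$u{\left(8 \right)} \left(\left(7 + 7\right)^{2} + x\right) = \left(-11 + 8^{2} - 80\right) \left(\left(7 + 7\right)^{2} + 15\right) = \left(-11 + 64 - 80\right) \left(14^{2} + 15\right) = - 27 \left(196 + 15\right) = \left(-27\right) 211 = -5697$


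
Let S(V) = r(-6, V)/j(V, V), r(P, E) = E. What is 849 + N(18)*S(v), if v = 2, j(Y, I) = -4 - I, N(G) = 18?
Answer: 843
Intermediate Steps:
S(V) = V/(-4 - V)
849 + N(18)*S(v) = 849 + 18*(-1*2/(4 + 2)) = 849 + 18*(-1*2/6) = 849 + 18*(-1*2*⅙) = 849 + 18*(-⅓) = 849 - 6 = 843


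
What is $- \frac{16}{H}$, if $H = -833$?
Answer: $\frac{16}{833} \approx 0.019208$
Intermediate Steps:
$- \frac{16}{H} = - \frac{16}{-833} = \left(-16\right) \left(- \frac{1}{833}\right) = \frac{16}{833}$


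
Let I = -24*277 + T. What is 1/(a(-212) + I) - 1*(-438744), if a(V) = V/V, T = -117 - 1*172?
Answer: 3043128383/6936 ≈ 4.3874e+5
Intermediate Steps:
T = -289 (T = -117 - 172 = -289)
a(V) = 1
I = -6937 (I = -24*277 - 289 = -6648 - 289 = -6937)
1/(a(-212) + I) - 1*(-438744) = 1/(1 - 6937) - 1*(-438744) = 1/(-6936) + 438744 = -1/6936 + 438744 = 3043128383/6936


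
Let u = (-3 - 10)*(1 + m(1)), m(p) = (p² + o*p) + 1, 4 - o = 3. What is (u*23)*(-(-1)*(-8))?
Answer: 9568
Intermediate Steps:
o = 1 (o = 4 - 1*3 = 4 - 3 = 1)
m(p) = 1 + p + p² (m(p) = (p² + 1*p) + 1 = (p² + p) + 1 = (p + p²) + 1 = 1 + p + p²)
u = -52 (u = (-3 - 10)*(1 + (1 + 1 + 1²)) = -13*(1 + (1 + 1 + 1)) = -13*(1 + 3) = -13*4 = -52)
(u*23)*(-(-1)*(-8)) = (-52*23)*(-(-1)*(-8)) = -(-1196)*8 = -1196*(-8) = 9568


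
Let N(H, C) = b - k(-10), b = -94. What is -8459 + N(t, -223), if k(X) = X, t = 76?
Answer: -8543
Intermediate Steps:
N(H, C) = -84 (N(H, C) = -94 - 1*(-10) = -94 + 10 = -84)
-8459 + N(t, -223) = -8459 - 84 = -8543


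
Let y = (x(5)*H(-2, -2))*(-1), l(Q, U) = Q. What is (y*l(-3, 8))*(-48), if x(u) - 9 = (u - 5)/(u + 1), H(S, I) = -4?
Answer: 5184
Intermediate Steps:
x(u) = 9 + (-5 + u)/(1 + u) (x(u) = 9 + (u - 5)/(u + 1) = 9 + (-5 + u)/(1 + u))
y = 36 (y = ((2*(2 + 5*5)/(1 + 5))*(-4))*(-1) = ((2*(2 + 25)/6)*(-4))*(-1) = ((2*(1/6)*27)*(-4))*(-1) = (9*(-4))*(-1) = -36*(-1) = 36)
(y*l(-3, 8))*(-48) = (36*(-3))*(-48) = -108*(-48) = 5184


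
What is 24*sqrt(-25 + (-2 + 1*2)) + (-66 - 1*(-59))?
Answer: -7 + 120*I ≈ -7.0 + 120.0*I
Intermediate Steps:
24*sqrt(-25 + (-2 + 1*2)) + (-66 - 1*(-59)) = 24*sqrt(-25 + (-2 + 2)) + (-66 + 59) = 24*sqrt(-25 + 0) - 7 = 24*sqrt(-25) - 7 = 24*(5*I) - 7 = 120*I - 7 = -7 + 120*I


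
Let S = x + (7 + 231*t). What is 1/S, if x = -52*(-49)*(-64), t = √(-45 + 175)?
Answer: -1553/253173879 - 11*√130/1265869395 ≈ -6.2332e-6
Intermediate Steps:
t = √130 ≈ 11.402
x = -163072 (x = 2548*(-64) = -163072)
S = -163065 + 231*√130 (S = -163072 + (7 + 231*√130) = -163065 + 231*√130 ≈ -1.6043e+5)
1/S = 1/(-163065 + 231*√130)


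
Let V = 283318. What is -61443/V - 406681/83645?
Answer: -120359447293/23698134110 ≈ -5.0789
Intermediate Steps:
-61443/V - 406681/83645 = -61443/283318 - 406681/83645 = -120359447293/23698134110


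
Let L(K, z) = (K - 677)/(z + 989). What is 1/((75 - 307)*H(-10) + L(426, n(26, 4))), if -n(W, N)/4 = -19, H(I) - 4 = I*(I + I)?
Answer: -1065/50404571 ≈ -2.1129e-5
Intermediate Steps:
H(I) = 4 + 2*I² (H(I) = 4 + I*(I + I) = 4 + I*(2*I) = 4 + 2*I²)
n(W, N) = 76 (n(W, N) = -4*(-19) = 76)
L(K, z) = (-677 + K)/(989 + z)
1/((75 - 307)*H(-10) + L(426, n(26, 4))) = 1/((75 - 307)*(4 + 2*(-10)²) + (-677 + 426)/(989 + 76)) = 1/(-232*(4 + 2*100) - 251/1065) = 1/(-232*(4 + 200) + (1/1065)*(-251)) = 1/(-232*204 - 251/1065) = 1/(-47328 - 251/1065) = 1/(-50404571/1065) = -1065/50404571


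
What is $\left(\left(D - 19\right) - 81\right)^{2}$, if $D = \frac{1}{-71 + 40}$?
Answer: $\frac{9616201}{961} \approx 10006.0$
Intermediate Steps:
$D = - \frac{1}{31}$ ($D = \frac{1}{-31} = - \frac{1}{31} \approx -0.032258$)
$\left(\left(D - 19\right) - 81\right)^{2} = \left(\left(- \frac{1}{31} - 19\right) - 81\right)^{2} = \left(- \frac{590}{31} - 81\right)^{2} = \left(- \frac{3101}{31}\right)^{2} = \frac{9616201}{961}$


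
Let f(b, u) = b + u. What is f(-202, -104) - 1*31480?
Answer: -31786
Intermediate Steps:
f(-202, -104) - 1*31480 = (-202 - 104) - 1*31480 = -306 - 31480 = -31786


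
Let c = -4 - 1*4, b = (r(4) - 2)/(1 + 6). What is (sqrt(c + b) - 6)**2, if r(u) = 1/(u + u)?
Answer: (168 - I*sqrt(6482))**2/784 ≈ 27.732 - 34.505*I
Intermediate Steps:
r(u) = 1/(2*u)
b = -15/56 (b = ((1/2)/4 - 2)/(1 + 6) = ((1/2)*(1/4) - 2)/7 = (1/8 - 2)*(1/7) = -15/8*1/7 = -15/56 ≈ -0.26786)
c = -8 (c = -4 - 4 = -8)
(sqrt(c + b) - 6)**2 = (sqrt(-8 - 15/56) - 6)**2 = (sqrt(-463/56) - 6)**2 = (I*sqrt(6482)/28 - 6)**2 = (-6 + I*sqrt(6482)/28)**2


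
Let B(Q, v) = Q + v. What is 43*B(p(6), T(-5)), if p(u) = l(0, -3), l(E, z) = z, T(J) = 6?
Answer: 129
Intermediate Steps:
p(u) = -3
43*B(p(6), T(-5)) = 43*(-3 + 6) = 43*3 = 129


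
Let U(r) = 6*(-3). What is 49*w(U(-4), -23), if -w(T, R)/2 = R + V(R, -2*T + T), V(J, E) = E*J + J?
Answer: 45080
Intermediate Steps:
U(r) = -18
V(J, E) = J + E*J
w(T, R) = -2*R - 2*R*(1 - T) (w(T, R) = -2*(R + R*(1 + (-2*T + T))) = -2*(R + R*(1 - T)) = -2*R - 2*R*(1 - T))
49*w(U(-4), -23) = 49*(2*(-23)*(-2 - 18)) = 49*(2*(-23)*(-20)) = 49*920 = 45080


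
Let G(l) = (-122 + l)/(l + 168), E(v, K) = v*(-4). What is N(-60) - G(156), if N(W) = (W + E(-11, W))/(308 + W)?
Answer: -851/5022 ≈ -0.16945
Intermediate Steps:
E(v, K) = -4*v
G(l) = (-122 + l)/(168 + l)
N(W) = (44 + W)/(308 + W) (N(W) = (W - 4*(-11))/(308 + W) = (W + 44)/(308 + W) = (44 + W)/(308 + W))
N(-60) - G(156) = (44 - 60)/(308 - 60) - (-122 + 156)/(168 + 156) = -16/248 - 34/324 = (1/248)*(-16) - 34/324 = -2/31 - 1*17/162 = -2/31 - 17/162 = -851/5022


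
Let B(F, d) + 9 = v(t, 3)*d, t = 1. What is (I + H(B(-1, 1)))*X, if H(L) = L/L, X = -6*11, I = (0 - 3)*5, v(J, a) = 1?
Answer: 924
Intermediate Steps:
I = -15 (I = -3*5 = -15)
B(F, d) = -9 + d (B(F, d) = -9 + 1*d = -9 + d)
X = -66
H(L) = 1
(I + H(B(-1, 1)))*X = (-15 + 1)*(-66) = -14*(-66) = 924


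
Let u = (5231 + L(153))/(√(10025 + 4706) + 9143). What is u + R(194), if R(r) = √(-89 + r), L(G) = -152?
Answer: 15479099/27859906 + √105 - 1693*√14731/27859906 ≈ 10.795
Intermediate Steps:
u = 5079/(9143 + √14731) (u = (5231 - 152)/(√(10025 + 4706) + 9143) = 5079/(√14731 + 9143) = 5079/(9143 + √14731) ≈ 0.54823)
u + R(194) = (15479099/27859906 - 1693*√14731/27859906) + √(-89 + 194) = (15479099/27859906 - 1693*√14731/27859906) + √105 = 15479099/27859906 + √105 - 1693*√14731/27859906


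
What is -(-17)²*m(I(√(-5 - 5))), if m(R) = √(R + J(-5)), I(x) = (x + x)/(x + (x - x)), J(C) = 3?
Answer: -289*√5 ≈ -646.22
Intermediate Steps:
I(x) = 2 (I(x) = (2*x)/(x + 0) = (2*x)/x = 2)
m(R) = √(3 + R) (m(R) = √(R + 3) = √(3 + R))
-(-17)²*m(I(√(-5 - 5))) = -(-17)²*√(3 + 2) = -289*√5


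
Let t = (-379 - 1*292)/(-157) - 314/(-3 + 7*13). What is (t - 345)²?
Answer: 5656715208225/47720464 ≈ 1.1854e+5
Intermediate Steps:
t = 4875/6908 (t = (-379 - 292)*(-1/157) - 314/(-3 + 91) = -671*(-1/157) - 314/88 = 671/157 - 314*1/88 = 671/157 - 157/44 = 4875/6908 ≈ 0.70570)
(t - 345)² = (4875/6908 - 345)² = (-2378385/6908)² = 5656715208225/47720464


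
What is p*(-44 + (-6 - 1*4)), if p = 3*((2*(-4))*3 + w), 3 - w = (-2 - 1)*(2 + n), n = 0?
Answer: 2430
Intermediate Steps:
w = 9 (w = 3 - (-2 - 1)*(2 + 0) = 3 - (-3)*2 = 3 - 1*(-6) = 3 + 6 = 9)
p = -45 (p = 3*((2*(-4))*3 + 9) = 3*(-8*3 + 9) = 3*(-24 + 9) = 3*(-15) = -45)
p*(-44 + (-6 - 1*4)) = -45*(-44 + (-6 - 1*4)) = -45*(-44 + (-6 - 4)) = -45*(-44 - 10) = -45*(-54) = 2430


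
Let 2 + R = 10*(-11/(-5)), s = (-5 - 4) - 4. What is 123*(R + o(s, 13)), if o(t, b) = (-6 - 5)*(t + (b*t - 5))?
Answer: 255471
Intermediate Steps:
s = -13 (s = -9 - 4 = -13)
R = 20 (R = -2 + 10*(-11/(-5)) = -2 + 10*(-11*(-⅕)) = -2 + 10*(11/5) = -2 + 22 = 20)
o(t, b) = 55 - 11*t - 11*b*t (o(t, b) = -11*(t + (-5 + b*t)) = -11*(-5 + t + b*t) = 55 - 11*t - 11*b*t)
123*(R + o(s, 13)) = 123*(20 + (55 - 11*(-13) - 11*13*(-13))) = 123*(20 + (55 + 143 + 1859)) = 123*(20 + 2057) = 123*2077 = 255471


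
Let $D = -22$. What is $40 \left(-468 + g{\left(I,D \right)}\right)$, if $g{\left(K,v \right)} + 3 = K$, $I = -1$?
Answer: $-18880$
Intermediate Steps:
$g{\left(K,v \right)} = -3 + K$
$40 \left(-468 + g{\left(I,D \right)}\right) = 40 \left(-468 - 4\right) = 40 \left(-472\right) = -18880$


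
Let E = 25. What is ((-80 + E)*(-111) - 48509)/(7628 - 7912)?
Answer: 10601/71 ≈ 149.31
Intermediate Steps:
((-80 + E)*(-111) - 48509)/(7628 - 7912) = ((-80 + 25)*(-111) - 48509)/(7628 - 7912) = (-55*(-111) - 48509)/(-284) = (6105 - 48509)*(-1/284) = -42404*(-1/284) = 10601/71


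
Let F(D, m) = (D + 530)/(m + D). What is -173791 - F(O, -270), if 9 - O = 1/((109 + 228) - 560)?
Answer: -5057431792/29101 ≈ -1.7379e+5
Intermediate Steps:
O = 2008/223 (O = 9 - 1/((109 + 228) - 560) = 9 - 1/(337 - 560) = 9 - 1/(-223) = 9 - 1*(-1/223) = 9 + 1/223 = 2008/223 ≈ 9.0045)
F(D, m) = (530 + D)/(D + m)
-173791 - F(O, -270) = -173791 - (530 + 2008/223)/(2008/223 - 270) = -173791 - 120198/((-58202/223)*223) = -173791 - (-223)*120198/(58202*223) = -173791 - 1*(-60099/29101) = -173791 + 60099/29101 = -5057431792/29101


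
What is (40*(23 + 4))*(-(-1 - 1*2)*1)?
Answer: 3240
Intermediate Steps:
(40*(23 + 4))*(-(-1 - 1*2)*1) = (40*27)*(-(-1 - 2)*1) = 1080*(-1*(-3)*1) = 1080*(3*1) = 1080*3 = 3240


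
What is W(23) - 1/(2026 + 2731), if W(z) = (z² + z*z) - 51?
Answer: 4790298/4757 ≈ 1007.0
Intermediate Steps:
W(z) = -51 + 2*z² (W(z) = (z² + z²) - 51 = 2*z² - 51 = -51 + 2*z²)
W(23) - 1/(2026 + 2731) = (-51 + 2*23²) - 1/(2026 + 2731) = (-51 + 2*529) - 1/4757 = (-51 + 1058) - 1*1/4757 = 1007 - 1/4757 = 4790298/4757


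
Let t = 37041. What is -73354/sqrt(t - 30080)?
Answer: -73354*sqrt(6961)/6961 ≈ -879.20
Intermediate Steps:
-73354/sqrt(t - 30080) = -73354/sqrt(37041 - 30080) = -73354*sqrt(6961)/6961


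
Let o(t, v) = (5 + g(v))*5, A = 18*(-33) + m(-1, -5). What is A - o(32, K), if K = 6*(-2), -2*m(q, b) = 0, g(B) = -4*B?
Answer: -859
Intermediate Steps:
m(q, b) = 0 (m(q, b) = -½*0 = 0)
A = -594 (A = 18*(-33) + 0 = -594 + 0 = -594)
K = -12
o(t, v) = 25 - 20*v (o(t, v) = (5 - 4*v)*5 = 25 - 20*v)
A - o(32, K) = -594 - (25 - 20*(-12)) = -594 - (25 + 240) = -594 - 1*265 = -594 - 265 = -859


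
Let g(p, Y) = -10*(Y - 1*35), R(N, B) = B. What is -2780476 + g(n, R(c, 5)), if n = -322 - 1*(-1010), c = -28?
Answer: -2780176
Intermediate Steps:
n = 688 (n = -322 + 1010 = 688)
g(p, Y) = 350 - 10*Y (g(p, Y) = -10*(Y - 35) = -10*(-35 + Y) = 350 - 10*Y)
-2780476 + g(n, R(c, 5)) = -2780476 + (350 - 10*5) = -2780476 + (350 - 50) = -2780476 + 300 = -2780176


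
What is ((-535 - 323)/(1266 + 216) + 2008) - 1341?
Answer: 12662/19 ≈ 666.42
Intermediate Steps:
((-535 - 323)/(1266 + 216) + 2008) - 1341 = (-858/1482 + 2008) - 1341 = (-858*1/1482 + 2008) - 1341 = (-11/19 + 2008) - 1341 = 38141/19 - 1341 = 12662/19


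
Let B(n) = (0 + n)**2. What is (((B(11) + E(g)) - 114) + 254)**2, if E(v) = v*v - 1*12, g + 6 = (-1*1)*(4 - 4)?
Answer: 81225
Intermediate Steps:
g = -6 (g = -6 + (-1*1)*(4 - 4) = -6 - 1*0 = -6 + 0 = -6)
B(n) = n**2
E(v) = -12 + v**2 (E(v) = v**2 - 12 = -12 + v**2)
(((B(11) + E(g)) - 114) + 254)**2 = (((11**2 + (-12 + (-6)**2)) - 114) + 254)**2 = (((121 + (-12 + 36)) - 114) + 254)**2 = (((121 + 24) - 114) + 254)**2 = ((145 - 114) + 254)**2 = (31 + 254)**2 = 285**2 = 81225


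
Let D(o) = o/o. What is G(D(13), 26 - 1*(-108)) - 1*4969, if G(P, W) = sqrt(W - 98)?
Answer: -4963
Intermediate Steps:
D(o) = 1
G(P, W) = sqrt(-98 + W)
G(D(13), 26 - 1*(-108)) - 1*4969 = sqrt(-98 + (26 - 1*(-108))) - 1*4969 = sqrt(-98 + (26 + 108)) - 4969 = sqrt(-98 + 134) - 4969 = sqrt(36) - 4969 = 6 - 4969 = -4963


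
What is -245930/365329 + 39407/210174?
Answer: -37291571917/76782657246 ≈ -0.48568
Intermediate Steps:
-245930/365329 + 39407/210174 = -37291571917/76782657246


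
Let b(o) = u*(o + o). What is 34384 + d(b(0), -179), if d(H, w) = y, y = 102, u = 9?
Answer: 34486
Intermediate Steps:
b(o) = 18*o (b(o) = 9*(o + o) = 9*(2*o) = 18*o)
d(H, w) = 102
34384 + d(b(0), -179) = 34384 + 102 = 34486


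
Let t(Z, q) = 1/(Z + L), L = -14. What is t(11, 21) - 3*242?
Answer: -2179/3 ≈ -726.33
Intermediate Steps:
t(Z, q) = 1/(-14 + Z) (t(Z, q) = 1/(Z - 14) = 1/(-14 + Z))
t(11, 21) - 3*242 = 1/(-14 + 11) - 3*242 = 1/(-3) - 726 = -1/3 - 726 = -2179/3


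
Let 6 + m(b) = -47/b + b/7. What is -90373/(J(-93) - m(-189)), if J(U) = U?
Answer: 17080497/11387 ≈ 1500.0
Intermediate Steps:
m(b) = -6 - 47/b + b/7 (m(b) = -6 + (-47/b + b/7) = -6 - 47/b + b/7)
-90373/(J(-93) - m(-189)) = -90373/(-93 - (-6 - 47/(-189) + (⅐)*(-189))) = -90373/(-93 - (-6 - 47*(-1/189) - 27)) = -90373/(-93 - (-6 + 47/189 - 27)) = -90373/(-93 - 1*(-6190/189)) = -90373/(-93 + 6190/189) = -90373/(-11387/189) = -90373*(-189/11387) = 17080497/11387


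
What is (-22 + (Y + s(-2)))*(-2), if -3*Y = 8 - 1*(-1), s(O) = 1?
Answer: 48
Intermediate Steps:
Y = -3 (Y = -(8 - 1*(-1))/3 = -(8 + 1)/3 = -1/3*9 = -3)
(-22 + (Y + s(-2)))*(-2) = (-22 + (-3 + 1))*(-2) = (-22 - 2)*(-2) = -24*(-2) = 48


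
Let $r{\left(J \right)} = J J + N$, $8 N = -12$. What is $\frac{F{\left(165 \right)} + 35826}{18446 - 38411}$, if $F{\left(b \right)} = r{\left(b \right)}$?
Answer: $- \frac{42033}{13310} \approx -3.158$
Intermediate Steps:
$N = - \frac{3}{2}$ ($N = \frac{1}{8} \left(-12\right) = - \frac{3}{2} \approx -1.5$)
$r{\left(J \right)} = - \frac{3}{2} + J^{2}$ ($r{\left(J \right)} = J J - \frac{3}{2} = J^{2} - \frac{3}{2} = - \frac{3}{2} + J^{2}$)
$F{\left(b \right)} = - \frac{3}{2} + b^{2}$
$\frac{F{\left(165 \right)} + 35826}{18446 - 38411} = \frac{\left(- \frac{3}{2} + 165^{2}\right) + 35826}{18446 - 38411} = \frac{\left(- \frac{3}{2} + 27225\right) + 35826}{-19965} = \left(\frac{54447}{2} + 35826\right) \left(- \frac{1}{19965}\right) = \frac{126099}{2} \left(- \frac{1}{19965}\right) = - \frac{42033}{13310}$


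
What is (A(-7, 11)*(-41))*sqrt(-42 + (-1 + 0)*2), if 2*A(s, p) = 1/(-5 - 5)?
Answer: 41*I*sqrt(11)/10 ≈ 13.598*I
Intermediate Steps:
A(s, p) = -1/20 (A(s, p) = 1/(2*(-5 - 5)) = (1/2)/(-10) = (1/2)*(-1/10) = -1/20)
(A(-7, 11)*(-41))*sqrt(-42 + (-1 + 0)*2) = (-1/20*(-41))*sqrt(-42 + (-1 + 0)*2) = 41*sqrt(-42 - 1*2)/20 = 41*sqrt(-42 - 2)/20 = 41*sqrt(-44)/20 = 41*(2*I*sqrt(11))/20 = 41*I*sqrt(11)/10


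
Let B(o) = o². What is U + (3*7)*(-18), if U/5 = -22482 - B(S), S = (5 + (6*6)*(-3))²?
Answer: -562867193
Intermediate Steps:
S = 10609 (S = (5 + 36*(-3))² = (5 - 108)² = (-103)² = 10609)
U = -562866815 (U = 5*(-22482 - 1*10609²) = 5*(-22482 - 1*112550881) = 5*(-22482 - 112550881) = 5*(-112573363) = -562866815)
U + (3*7)*(-18) = -562866815 + (3*7)*(-18) = -562866815 + 21*(-18) = -562866815 - 378 = -562867193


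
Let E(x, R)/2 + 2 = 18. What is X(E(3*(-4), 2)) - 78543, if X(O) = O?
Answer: -78511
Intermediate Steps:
E(x, R) = 32 (E(x, R) = -4 + 2*18 = -4 + 36 = 32)
X(E(3*(-4), 2)) - 78543 = 32 - 78543 = -78511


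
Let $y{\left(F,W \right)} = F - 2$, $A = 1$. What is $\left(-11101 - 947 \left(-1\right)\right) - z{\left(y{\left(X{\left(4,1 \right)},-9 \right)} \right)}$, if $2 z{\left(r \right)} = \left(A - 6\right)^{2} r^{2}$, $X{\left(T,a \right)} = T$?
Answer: $-10204$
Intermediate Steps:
$y{\left(F,W \right)} = -2 + F$
$z{\left(r \right)} = \frac{25 r^{2}}{2}$ ($z{\left(r \right)} = \frac{\left(1 - 6\right)^{2} r^{2}}{2} = \frac{\left(-5\right)^{2} r^{2}}{2} = \frac{25 r^{2}}{2}$)
$\left(-11101 - 947 \left(-1\right)\right) - z{\left(y{\left(X{\left(4,1 \right)},-9 \right)} \right)} = \left(-11101 - 947 \left(-1\right)\right) - \frac{25 \left(-2 + 4\right)^{2}}{2} = \left(-11101 - -947\right) - \frac{25 \cdot 2^{2}}{2} = \left(-11101 + 947\right) - \frac{25}{2} \cdot 4 = -10154 - 50 = -10204$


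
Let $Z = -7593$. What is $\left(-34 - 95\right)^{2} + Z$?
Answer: $9048$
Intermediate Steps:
$\left(-34 - 95\right)^{2} + Z = \left(-34 - 95\right)^{2} - 7593 = \left(-129\right)^{2} - 7593 = 16641 - 7593 = 9048$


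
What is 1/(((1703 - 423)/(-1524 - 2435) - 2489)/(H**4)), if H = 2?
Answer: -63344/9855231 ≈ -0.0064275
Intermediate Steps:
1/(((1703 - 423)/(-1524 - 2435) - 2489)/(H**4)) = 1/(((1703 - 423)/(-1524 - 2435) - 2489)/(2**4)) = 1/((1280/(-3959) - 2489)/16) = 1/((1280*(-1/3959) - 2489)*(1/16)) = 1/((-1280/3959 - 2489)*(1/16)) = 1/(-9855231/3959*1/16) = 1/(-9855231/63344) = -63344/9855231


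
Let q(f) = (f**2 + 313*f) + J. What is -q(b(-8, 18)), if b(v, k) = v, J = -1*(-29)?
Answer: 2411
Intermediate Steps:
J = 29
q(f) = 29 + f**2 + 313*f (q(f) = (f**2 + 313*f) + 29 = 29 + f**2 + 313*f)
-q(b(-8, 18)) = -(29 + (-8)**2 + 313*(-8)) = -(29 + 64 - 2504) = -1*(-2411) = 2411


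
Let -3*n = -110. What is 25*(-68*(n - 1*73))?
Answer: 185300/3 ≈ 61767.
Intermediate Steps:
n = 110/3 (n = -⅓*(-110) = 110/3 ≈ 36.667)
25*(-68*(n - 1*73)) = 25*(-68*(110/3 - 1*73)) = 25*(-68*(110/3 - 73)) = 25*(-68*(-109/3)) = 25*(7412/3) = 185300/3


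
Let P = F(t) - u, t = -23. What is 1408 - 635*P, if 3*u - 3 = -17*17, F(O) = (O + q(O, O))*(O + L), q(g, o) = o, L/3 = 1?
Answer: -1929986/3 ≈ -6.4333e+5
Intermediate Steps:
L = 3 (L = 3*1 = 3)
F(O) = 2*O*(3 + O) (F(O) = (O + O)*(O + 3) = (2*O)*(3 + O) = 2*O*(3 + O))
u = -286/3 (u = 1 + (-17*17)/3 = 1 + (⅓)*(-289) = 1 - 289/3 = -286/3 ≈ -95.333)
P = 3046/3 (P = 2*(-23)*(3 - 23) - 1*(-286/3) = 2*(-23)*(-20) + 286/3 = 920 + 286/3 = 3046/3 ≈ 1015.3)
1408 - 635*P = 1408 - 635*3046/3 = 1408 - 1934210/3 = -1929986/3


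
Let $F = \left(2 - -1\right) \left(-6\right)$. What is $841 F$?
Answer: $-15138$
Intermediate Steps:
$F = -18$ ($F = \left(2 + \left(-5 + 6\right)\right) \left(-6\right) = \left(2 + 1\right) \left(-6\right) = 3 \left(-6\right) = -18$)
$841 F = 841 \left(-18\right) = -15138$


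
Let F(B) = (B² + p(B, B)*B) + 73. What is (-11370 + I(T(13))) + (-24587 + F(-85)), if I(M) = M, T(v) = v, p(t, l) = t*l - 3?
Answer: -642516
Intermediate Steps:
p(t, l) = -3 + l*t (p(t, l) = l*t - 3 = -3 + l*t)
F(B) = 73 + B² + B*(-3 + B²) (F(B) = (B² + (-3 + B*B)*B) + 73 = (B² + (-3 + B²)*B) + 73 = (B² + B*(-3 + B²)) + 73 = 73 + B² + B*(-3 + B²))
(-11370 + I(T(13))) + (-24587 + F(-85)) = (-11370 + 13) + (-24587 + (73 + (-85)² - 85*(-3 + (-85)²))) = -11357 + (-24587 + (73 + 7225 - 85*(-3 + 7225))) = -11357 + (-24587 + (73 + 7225 - 85*7222)) = -11357 + (-24587 + (73 + 7225 - 613870)) = -11357 + (-24587 - 606572) = -11357 - 631159 = -642516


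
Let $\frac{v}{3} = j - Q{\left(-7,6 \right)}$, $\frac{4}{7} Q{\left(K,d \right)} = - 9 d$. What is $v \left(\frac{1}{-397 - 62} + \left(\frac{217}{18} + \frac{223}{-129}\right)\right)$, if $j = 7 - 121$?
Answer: $- \frac{5298241}{8772} \approx -603.99$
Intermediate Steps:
$j = -114$
$Q{\left(K,d \right)} = - \frac{63 d}{4}$ ($Q{\left(K,d \right)} = \frac{7 \left(- 9 d\right)}{4} = - \frac{63 d}{4}$)
$v = - \frac{117}{2}$ ($v = 3 \left(-114 - \left(- \frac{63}{4}\right) 6\right) = 3 \left(-114 - - \frac{189}{2}\right) = 3 \left(-114 + \frac{189}{2}\right) = 3 \left(- \frac{39}{2}\right) = - \frac{117}{2} \approx -58.5$)
$v \left(\frac{1}{-397 - 62} + \left(\frac{217}{18} + \frac{223}{-129}\right)\right) = - \frac{117 \left(\frac{1}{-397 - 62} + \left(\frac{217}{18} + \frac{223}{-129}\right)\right)}{2} = - \frac{117 \left(\frac{1}{-459} + \left(217 \cdot \frac{1}{18} + 223 \left(- \frac{1}{129}\right)\right)\right)}{2} = - \frac{117 \left(- \frac{1}{459} + \left(\frac{217}{18} - \frac{223}{129}\right)\right)}{2} = - \frac{117 \left(- \frac{1}{459} + \frac{7993}{774}\right)}{2} = \left(- \frac{117}{2}\right) \frac{407557}{39474} = - \frac{5298241}{8772}$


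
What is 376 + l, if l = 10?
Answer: 386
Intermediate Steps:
376 + l = 376 + 10 = 386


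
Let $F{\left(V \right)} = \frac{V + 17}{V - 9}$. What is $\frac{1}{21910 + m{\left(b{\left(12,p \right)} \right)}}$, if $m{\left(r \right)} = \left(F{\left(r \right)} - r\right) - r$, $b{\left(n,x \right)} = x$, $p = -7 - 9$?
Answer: $\frac{25}{548549} \approx 4.5575 \cdot 10^{-5}$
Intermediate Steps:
$p = -16$ ($p = -7 - 9 = -16$)
$F{\left(V \right)} = \frac{17 + V}{-9 + V}$
$m{\left(r \right)} = - 2 r + \frac{17 + r}{-9 + r}$ ($m{\left(r \right)} = \left(\frac{17 + r}{-9 + r} - r\right) - r = \left(- r + \frac{17 + r}{-9 + r}\right) - r = - 2 r + \frac{17 + r}{-9 + r}$)
$\frac{1}{21910 + m{\left(b{\left(12,p \right)} \right)}} = \frac{1}{21910 + \frac{17 - 16 - - 32 \left(-9 - 16\right)}{-9 - 16}} = \frac{1}{21910 + \frac{17 - 16 - \left(-32\right) \left(-25\right)}{-25}} = \frac{1}{21910 - \frac{17 - 16 - 800}{25}} = \frac{1}{21910 - - \frac{799}{25}} = \frac{1}{21910 + \frac{799}{25}} = \frac{1}{\frac{548549}{25}} = \frac{25}{548549}$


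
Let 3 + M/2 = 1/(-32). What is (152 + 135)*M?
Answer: -27839/16 ≈ -1739.9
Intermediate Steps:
M = -97/16 (M = -6 + 2/(-32) = -6 + 2*(-1/32) = -6 - 1/16 = -97/16 ≈ -6.0625)
(152 + 135)*M = (152 + 135)*(-97/16) = 287*(-97/16) = -27839/16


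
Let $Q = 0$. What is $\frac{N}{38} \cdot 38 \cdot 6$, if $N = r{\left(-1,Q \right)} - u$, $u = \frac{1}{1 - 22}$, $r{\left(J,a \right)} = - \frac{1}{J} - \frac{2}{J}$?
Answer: $\frac{128}{7} \approx 18.286$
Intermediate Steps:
$r{\left(J,a \right)} = - \frac{3}{J}$
$u = - \frac{1}{21}$ ($u = \frac{1}{-21} = - \frac{1}{21} \approx -0.047619$)
$N = \frac{64}{21}$ ($N = - \frac{3}{-1} - - \frac{1}{21} = \left(-3\right) \left(-1\right) + \frac{1}{21} = 3 + \frac{1}{21} = \frac{64}{21} \approx 3.0476$)
$\frac{N}{38} \cdot 38 \cdot 6 = \frac{64}{21 \cdot 38} \cdot 38 \cdot 6 = \frac{64}{21} \cdot \frac{1}{38} \cdot 38 \cdot 6 = \frac{32}{399} \cdot 38 \cdot 6 = \frac{64}{21} \cdot 6 = \frac{128}{7}$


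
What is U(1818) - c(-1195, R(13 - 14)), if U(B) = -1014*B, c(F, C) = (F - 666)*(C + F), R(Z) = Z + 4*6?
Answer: -4024544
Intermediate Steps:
R(Z) = 24 + Z (R(Z) = Z + 24 = 24 + Z)
c(F, C) = (-666 + F)*(C + F)
U(1818) - c(-1195, R(13 - 14)) = -1014*1818 - ((-1195)² - 666*(24 + (13 - 14)) - 666*(-1195) + (24 + (13 - 14))*(-1195)) = -1843452 - (1428025 - 666*(24 - 1) + 795870 + (24 - 1)*(-1195)) = -1843452 - (1428025 - 666*23 + 795870 + 23*(-1195)) = -1843452 - (1428025 - 15318 + 795870 - 27485) = -1843452 - 1*2181092 = -1843452 - 2181092 = -4024544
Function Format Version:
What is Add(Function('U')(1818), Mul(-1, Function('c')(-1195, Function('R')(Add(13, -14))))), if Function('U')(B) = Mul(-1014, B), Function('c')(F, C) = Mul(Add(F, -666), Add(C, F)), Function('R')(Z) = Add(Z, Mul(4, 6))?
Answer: -4024544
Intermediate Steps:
Function('R')(Z) = Add(24, Z) (Function('R')(Z) = Add(Z, 24) = Add(24, Z))
Function('c')(F, C) = Mul(Add(-666, F), Add(C, F))
Add(Function('U')(1818), Mul(-1, Function('c')(-1195, Function('R')(Add(13, -14))))) = Add(Mul(-1014, 1818), Mul(-1, Add(Pow(-1195, 2), Mul(-666, Add(24, Add(13, -14))), Mul(-666, -1195), Mul(Add(24, Add(13, -14)), -1195)))) = Add(-1843452, Mul(-1, Add(1428025, Mul(-666, Add(24, -1)), 795870, Mul(Add(24, -1), -1195)))) = Add(-1843452, Mul(-1, Add(1428025, Mul(-666, 23), 795870, Mul(23, -1195)))) = Add(-1843452, Mul(-1, Add(1428025, -15318, 795870, -27485))) = Add(-1843452, Mul(-1, 2181092)) = Add(-1843452, -2181092) = -4024544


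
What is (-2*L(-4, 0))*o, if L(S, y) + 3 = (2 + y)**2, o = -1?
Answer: 2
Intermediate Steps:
L(S, y) = -3 + (2 + y)**2
(-2*L(-4, 0))*o = -2*(-3 + (2 + 0)**2)*(-1) = -2*(-3 + 2**2)*(-1) = -2*(-3 + 4)*(-1) = -2*1*(-1) = -2*(-1) = 2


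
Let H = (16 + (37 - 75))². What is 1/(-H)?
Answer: -1/484 ≈ -0.0020661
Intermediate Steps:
H = 484 (H = (16 - 38)² = (-22)² = 484)
1/(-H) = 1/(-1*484) = 1/(-484) = -1/484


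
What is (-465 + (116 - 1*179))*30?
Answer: -15840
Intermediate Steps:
(-465 + (116 - 1*179))*30 = (-465 + (116 - 179))*30 = (-465 - 63)*30 = -528*30 = -15840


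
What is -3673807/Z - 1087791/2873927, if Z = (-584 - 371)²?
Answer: -11550345716864/2621093272175 ≈ -4.4067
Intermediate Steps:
Z = 912025 (Z = (-955)² = 912025)
-3673807/Z - 1087791/2873927 = -3673807/912025 - 1087791/2873927 = -11550345716864/2621093272175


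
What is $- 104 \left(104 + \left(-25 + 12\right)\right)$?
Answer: $-9464$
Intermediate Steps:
$- 104 \left(104 + \left(-25 + 12\right)\right) = - 104 \left(104 - 13\right) = \left(-104\right) 91 = -9464$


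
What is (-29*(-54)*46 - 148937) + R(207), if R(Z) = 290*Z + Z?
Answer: -16664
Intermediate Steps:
R(Z) = 291*Z
(-29*(-54)*46 - 148937) + R(207) = (-29*(-54)*46 - 148937) + 291*207 = (1566*46 - 148937) + 60237 = (72036 - 148937) + 60237 = -76901 + 60237 = -16664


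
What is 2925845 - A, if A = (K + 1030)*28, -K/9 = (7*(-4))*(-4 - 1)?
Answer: 2932285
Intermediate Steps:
K = -1260 (K = -9*7*(-4)*(-4 - 1) = -(-252)*(-5) = -9*140 = -1260)
A = -6440 (A = (-1260 + 1030)*28 = -230*28 = -6440)
2925845 - A = 2925845 - 1*(-6440) = 2925845 + 6440 = 2932285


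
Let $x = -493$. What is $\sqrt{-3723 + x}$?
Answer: $2 i \sqrt{1054} \approx 64.931 i$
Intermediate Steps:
$\sqrt{-3723 + x} = \sqrt{-3723 - 493} = \sqrt{-4216} = 2 i \sqrt{1054}$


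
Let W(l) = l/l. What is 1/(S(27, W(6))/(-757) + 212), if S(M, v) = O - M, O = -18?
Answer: 757/160529 ≈ 0.0047157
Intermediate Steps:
W(l) = 1
S(M, v) = -18 - M
1/(S(27, W(6))/(-757) + 212) = 1/((-18 - 1*27)/(-757) + 212) = 1/((-18 - 27)*(-1/757) + 212) = 1/(-45*(-1/757) + 212) = 1/(45/757 + 212) = 1/(160529/757) = 757/160529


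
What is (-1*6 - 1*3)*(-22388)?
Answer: 201492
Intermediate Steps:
(-1*6 - 1*3)*(-22388) = (-6 - 3)*(-22388) = -9*(-22388) = 201492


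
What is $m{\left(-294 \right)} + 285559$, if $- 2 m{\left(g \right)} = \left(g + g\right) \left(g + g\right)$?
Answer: $112687$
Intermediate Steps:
$m{\left(g \right)} = - 2 g^{2}$ ($m{\left(g \right)} = - \frac{\left(g + g\right) \left(g + g\right)}{2} = - \frac{2 g 2 g}{2} = - \frac{4 g^{2}}{2} = - 2 g^{2}$)
$m{\left(-294 \right)} + 285559 = - 2 \left(-294\right)^{2} + 285559 = \left(-2\right) 86436 + 285559 = -172872 + 285559 = 112687$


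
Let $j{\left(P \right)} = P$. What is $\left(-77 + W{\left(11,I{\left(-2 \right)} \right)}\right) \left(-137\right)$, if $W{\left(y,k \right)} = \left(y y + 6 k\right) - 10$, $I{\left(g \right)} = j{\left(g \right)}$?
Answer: $-3014$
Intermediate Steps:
$I{\left(g \right)} = g$
$W{\left(y,k \right)} = -10 + y^{2} + 6 k$ ($W{\left(y,k \right)} = \left(y^{2} + 6 k\right) - 10 = -10 + y^{2} + 6 k$)
$\left(-77 + W{\left(11,I{\left(-2 \right)} \right)}\right) \left(-137\right) = \left(-77 + \left(-10 + 11^{2} + 6 \left(-2\right)\right)\right) \left(-137\right) = \left(-77 - -99\right) \left(-137\right) = \left(-77 + 99\right) \left(-137\right) = 22 \left(-137\right) = -3014$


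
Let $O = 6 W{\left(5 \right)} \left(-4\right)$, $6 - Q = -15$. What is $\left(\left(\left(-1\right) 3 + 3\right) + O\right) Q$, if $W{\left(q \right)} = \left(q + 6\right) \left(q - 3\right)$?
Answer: $-11088$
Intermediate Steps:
$Q = 21$ ($Q = 6 - -15 = 6 + 15 = 21$)
$W{\left(q \right)} = \left(-3 + q\right) \left(6 + q\right)$ ($W{\left(q \right)} = \left(6 + q\right) \left(-3 + q\right) = \left(-3 + q\right) \left(6 + q\right)$)
$O = -528$ ($O = 6 \left(-18 + 5^{2} + 3 \cdot 5\right) \left(-4\right) = 6 \left(-18 + 25 + 15\right) \left(-4\right) = 6 \cdot 22 \left(-4\right) = 132 \left(-4\right) = -528$)
$\left(\left(\left(-1\right) 3 + 3\right) + O\right) Q = \left(\left(\left(-1\right) 3 + 3\right) - 528\right) 21 = \left(\left(-3 + 3\right) - 528\right) 21 = \left(0 - 528\right) 21 = \left(-528\right) 21 = -11088$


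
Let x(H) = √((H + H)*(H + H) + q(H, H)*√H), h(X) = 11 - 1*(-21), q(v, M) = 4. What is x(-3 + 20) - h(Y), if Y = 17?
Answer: -32 + 2*√(289 + √17) ≈ 2.2417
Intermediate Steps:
h(X) = 32 (h(X) = 11 + 21 = 32)
x(H) = √(4*√H + 4*H²) (x(H) = √((H + H)*(H + H) + 4*√H) = √((2*H)*(2*H) + 4*√H) = √(4*H² + 4*√H) = √(4*√H + 4*H²))
x(-3 + 20) - h(Y) = 2*√(√(-3 + 20) + (-3 + 20)²) - 1*32 = 2*√(√17 + 17²) - 32 = 2*√(√17 + 289) - 32 = 2*√(289 + √17) - 32 = -32 + 2*√(289 + √17)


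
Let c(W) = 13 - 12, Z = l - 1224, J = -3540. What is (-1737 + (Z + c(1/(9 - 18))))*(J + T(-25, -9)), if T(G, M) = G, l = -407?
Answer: 12003355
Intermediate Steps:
Z = -1631 (Z = -407 - 1224 = -1631)
c(W) = 1
(-1737 + (Z + c(1/(9 - 18))))*(J + T(-25, -9)) = (-1737 + (-1631 + 1))*(-3540 - 25) = (-1737 - 1630)*(-3565) = -3367*(-3565) = 12003355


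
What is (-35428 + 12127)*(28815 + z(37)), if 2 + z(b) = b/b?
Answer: -671395014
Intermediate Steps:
z(b) = -1 (z(b) = -2 + b/b = -2 + 1 = -1)
(-35428 + 12127)*(28815 + z(37)) = (-35428 + 12127)*(28815 - 1) = -23301*28814 = -671395014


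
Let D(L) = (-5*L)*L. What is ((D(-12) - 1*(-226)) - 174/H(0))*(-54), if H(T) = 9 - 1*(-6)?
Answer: 136512/5 ≈ 27302.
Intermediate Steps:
H(T) = 15 (H(T) = 9 + 6 = 15)
D(L) = -5*L²
((D(-12) - 1*(-226)) - 174/H(0))*(-54) = ((-5*(-12)² - 1*(-226)) - 174/15)*(-54) = ((-5*144 + 226) - 174*1/15)*(-54) = ((-720 + 226) - 58/5)*(-54) = (-494 - 58/5)*(-54) = -2528/5*(-54) = 136512/5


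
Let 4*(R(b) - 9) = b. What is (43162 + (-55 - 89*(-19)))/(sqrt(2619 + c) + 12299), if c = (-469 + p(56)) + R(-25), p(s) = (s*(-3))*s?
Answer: 2203882408/605090625 - 89596*I*sqrt(29021)/605090625 ≈ 3.6422 - 0.025225*I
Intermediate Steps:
R(b) = 9 + b/4
p(s) = -3*s**2 (p(s) = (-3*s)*s = -3*s**2)
c = -39497/4 (c = (-469 - 3*56**2) + (9 + (1/4)*(-25)) = (-469 - 3*3136) + (9 - 25/4) = (-469 - 9408) + 11/4 = -9877 + 11/4 = -39497/4 ≈ -9874.3)
(43162 + (-55 - 89*(-19)))/(sqrt(2619 + c) + 12299) = (43162 + (-55 - 89*(-19)))/(sqrt(2619 - 39497/4) + 12299) = (43162 + (-55 + 1691))/(sqrt(-29021/4) + 12299) = (43162 + 1636)/(I*sqrt(29021)/2 + 12299) = 44798/(12299 + I*sqrt(29021)/2)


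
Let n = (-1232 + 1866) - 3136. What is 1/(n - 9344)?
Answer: -1/11846 ≈ -8.4417e-5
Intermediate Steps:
n = -2502 (n = 634 - 3136 = -2502)
1/(n - 9344) = 1/(-2502 - 9344) = 1/(-11846) = -1/11846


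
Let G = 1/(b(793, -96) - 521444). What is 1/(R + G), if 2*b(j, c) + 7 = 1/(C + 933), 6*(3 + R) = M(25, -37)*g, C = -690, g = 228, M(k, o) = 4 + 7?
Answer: 126711742/52585372687 ≈ 0.0024096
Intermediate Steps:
M(k, o) = 11
R = 415 (R = -3 + (11*228)/6 = -3 + (⅙)*2508 = -3 + 418 = 415)
b(j, c) = -850/243 (b(j, c) = -7/2 + 1/(2*(-690 + 933)) = -7/2 + (½)/243 = -7/2 + (½)*(1/243) = -7/2 + 1/486 = -850/243)
G = -243/126711742 (G = 1/(-850/243 - 521444) = 1/(-126711742/243) = -243/126711742 ≈ -1.9177e-6)
1/(R + G) = 1/(415 - 243/126711742) = 1/(52585372687/126711742) = 126711742/52585372687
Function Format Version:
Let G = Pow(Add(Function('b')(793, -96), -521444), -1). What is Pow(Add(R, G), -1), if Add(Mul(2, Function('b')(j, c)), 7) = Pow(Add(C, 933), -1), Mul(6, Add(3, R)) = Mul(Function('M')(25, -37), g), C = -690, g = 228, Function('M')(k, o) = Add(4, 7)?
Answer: Rational(126711742, 52585372687) ≈ 0.0024096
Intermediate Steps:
Function('M')(k, o) = 11
R = 415 (R = Add(-3, Mul(Rational(1, 6), Mul(11, 228))) = Add(-3, Mul(Rational(1, 6), 2508)) = Add(-3, 418) = 415)
Function('b')(j, c) = Rational(-850, 243) (Function('b')(j, c) = Add(Rational(-7, 2), Mul(Rational(1, 2), Pow(Add(-690, 933), -1))) = Add(Rational(-7, 2), Mul(Rational(1, 2), Pow(243, -1))) = Add(Rational(-7, 2), Mul(Rational(1, 2), Rational(1, 243))) = Add(Rational(-7, 2), Rational(1, 486)) = Rational(-850, 243))
G = Rational(-243, 126711742) (G = Pow(Add(Rational(-850, 243), -521444), -1) = Pow(Rational(-126711742, 243), -1) = Rational(-243, 126711742) ≈ -1.9177e-6)
Pow(Add(R, G), -1) = Pow(Add(415, Rational(-243, 126711742)), -1) = Pow(Rational(52585372687, 126711742), -1) = Rational(126711742, 52585372687)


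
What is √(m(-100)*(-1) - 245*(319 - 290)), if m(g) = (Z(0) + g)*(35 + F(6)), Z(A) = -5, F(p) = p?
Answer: 20*I*√7 ≈ 52.915*I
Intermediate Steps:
m(g) = -205 + 41*g (m(g) = (-5 + g)*(35 + 6) = (-5 + g)*41 = -205 + 41*g)
√(m(-100)*(-1) - 245*(319 - 290)) = √((-205 + 41*(-100))*(-1) - 245*(319 - 290)) = √((-205 - 4100)*(-1) - 245*29) = √(-4305*(-1) - 7105) = √(4305 - 7105) = √(-2800) = 20*I*√7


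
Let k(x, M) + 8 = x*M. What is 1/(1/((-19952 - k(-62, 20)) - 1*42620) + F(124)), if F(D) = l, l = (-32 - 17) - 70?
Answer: -61324/7297557 ≈ -0.0084034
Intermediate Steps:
l = -119 (l = -49 - 70 = -119)
F(D) = -119
k(x, M) = -8 + M*x (k(x, M) = -8 + x*M = -8 + M*x)
1/(1/((-19952 - k(-62, 20)) - 1*42620) + F(124)) = 1/(1/((-19952 - (-8 + 20*(-62))) - 1*42620) - 119) = 1/(1/((-19952 - (-8 - 1240)) - 42620) - 119) = 1/(1/((-19952 - 1*(-1248)) - 42620) - 119) = 1/(1/((-19952 + 1248) - 42620) - 119) = 1/(1/(-18704 - 42620) - 119) = 1/(1/(-61324) - 119) = 1/(-1/61324 - 119) = 1/(-7297557/61324) = -61324/7297557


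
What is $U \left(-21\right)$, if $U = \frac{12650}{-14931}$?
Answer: $\frac{12650}{711} \approx 17.792$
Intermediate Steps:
$U = - \frac{12650}{14931}$ ($U = 12650 \left(- \frac{1}{14931}\right) = - \frac{12650}{14931} \approx -0.84723$)
$U \left(-21\right) = \left(- \frac{12650}{14931}\right) \left(-21\right) = \frac{12650}{711}$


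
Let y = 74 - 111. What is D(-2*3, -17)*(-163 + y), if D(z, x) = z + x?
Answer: 4600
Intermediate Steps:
D(z, x) = x + z
y = -37
D(-2*3, -17)*(-163 + y) = (-17 - 2*3)*(-163 - 37) = (-17 - 6)*(-200) = -23*(-200) = 4600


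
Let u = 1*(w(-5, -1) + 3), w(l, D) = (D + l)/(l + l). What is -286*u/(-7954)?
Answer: 2574/19885 ≈ 0.12944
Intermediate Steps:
w(l, D) = (D + l)/(2*l) (w(l, D) = (D + l)/((2*l)) = (D + l)*(1/(2*l)) = (D + l)/(2*l))
u = 18/5 (u = 1*((1/2)*(-1 - 5)/(-5) + 3) = 1*((1/2)*(-1/5)*(-6) + 3) = 1*(3/5 + 3) = 1*(18/5) = 18/5 ≈ 3.6000)
-286*u/(-7954) = -286*18/5/(-7954) = -5148/5*(-1/7954) = 2574/19885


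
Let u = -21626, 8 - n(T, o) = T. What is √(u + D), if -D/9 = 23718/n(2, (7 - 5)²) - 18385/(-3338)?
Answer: I*√637922105702/3338 ≈ 239.28*I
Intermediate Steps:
n(T, o) = 8 - T
D = -118921491/3338 (D = -9*(23718/(8 - 1*2) - 18385/(-3338)) = -9*(23718/(8 - 2) - 18385*(-1/3338)) = -9*(23718/6 + 18385/3338) = -9*(23718*(⅙) + 18385/3338) = -9*(3953 + 18385/3338) = -9*13213499/3338 = -118921491/3338 ≈ -35627.)
√(u + D) = √(-21626 - 118921491/3338) = √(-191109079/3338) = I*√637922105702/3338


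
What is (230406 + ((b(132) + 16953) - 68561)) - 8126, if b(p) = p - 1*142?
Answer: 170662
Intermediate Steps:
b(p) = -142 + p (b(p) = p - 142 = -142 + p)
(230406 + ((b(132) + 16953) - 68561)) - 8126 = (230406 + (((-142 + 132) + 16953) - 68561)) - 8126 = (230406 + ((-10 + 16953) - 68561)) - 8126 = (230406 + (16943 - 68561)) - 8126 = (230406 - 51618) - 8126 = 178788 - 8126 = 170662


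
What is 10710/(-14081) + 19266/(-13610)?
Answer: -208523823/95821205 ≈ -2.1762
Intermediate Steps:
10710/(-14081) + 19266/(-13610) = 10710*(-1/14081) + 19266*(-1/13610) = -10710/14081 - 9633/6805 = -208523823/95821205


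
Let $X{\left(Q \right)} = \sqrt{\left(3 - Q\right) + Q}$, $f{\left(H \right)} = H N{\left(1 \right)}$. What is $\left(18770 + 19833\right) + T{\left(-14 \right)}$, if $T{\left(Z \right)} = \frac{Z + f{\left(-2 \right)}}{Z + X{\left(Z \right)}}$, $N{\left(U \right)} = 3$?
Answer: $\frac{7450659}{193} + \frac{20 \sqrt{3}}{193} \approx 38605.0$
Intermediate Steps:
$f{\left(H \right)} = 3 H$ ($f{\left(H \right)} = H 3 = 3 H$)
$X{\left(Q \right)} = \sqrt{3}$
$T{\left(Z \right)} = \frac{-6 + Z}{Z + \sqrt{3}}$ ($T{\left(Z \right)} = \frac{Z + 3 \left(-2\right)}{Z + \sqrt{3}} = \frac{Z - 6}{Z + \sqrt{3}} = \frac{-6 + Z}{Z + \sqrt{3}}$)
$\left(18770 + 19833\right) + T{\left(-14 \right)} = \left(18770 + 19833\right) + \frac{-6 - 14}{-14 + \sqrt{3}} = 38603 + \frac{1}{-14 + \sqrt{3}} \left(-20\right) = 38603 - \frac{20}{-14 + \sqrt{3}}$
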